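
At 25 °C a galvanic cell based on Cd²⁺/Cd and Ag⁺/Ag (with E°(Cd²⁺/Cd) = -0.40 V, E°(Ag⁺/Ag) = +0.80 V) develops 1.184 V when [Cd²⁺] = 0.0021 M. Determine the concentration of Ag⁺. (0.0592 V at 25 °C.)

From the Nernst equation, log Q = n(E° − E)/0.0592 = 2(1.20 − 1.184)/0.0592 = 0.541, so Q = 3.47.
With Q = [Cd²⁺]/[Ag⁺]^2 and the known concentrations, [Ag⁺]^2 in the denominator gives [Ag⁺] = 0.025 M.

0.025 M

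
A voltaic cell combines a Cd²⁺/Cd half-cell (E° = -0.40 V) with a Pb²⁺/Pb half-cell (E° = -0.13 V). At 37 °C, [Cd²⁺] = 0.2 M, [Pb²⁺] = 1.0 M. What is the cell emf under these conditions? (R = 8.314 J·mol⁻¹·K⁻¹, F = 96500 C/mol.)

0.291 V

The Pb²⁺/Pb couple has the higher reduction potential and acts as the cathode, so E°_cell = -0.13 − (-0.40) = 0.27 V.
Balancing electrons gives n = 2; the reaction quotient is Q = [Cd²⁺]/[Pb²⁺] = 0.200.
E = E° − (RT/nF) ln Q = 0.27 − (8.314×310)/(2×96500) × (-1.609) = 0.270 + 0.021 = 0.291 V.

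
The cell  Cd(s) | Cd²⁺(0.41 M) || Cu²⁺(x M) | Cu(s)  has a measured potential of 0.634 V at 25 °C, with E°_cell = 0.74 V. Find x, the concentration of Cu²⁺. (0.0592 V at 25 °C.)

From the Nernst equation, log Q = n(E° − E)/0.0592 = 2(0.74 − 0.634)/0.0592 = 3.581, so Q = 3810.
With Q = [Cd²⁺]/[Cu²⁺] and the known concentrations, [Cu²⁺] in the denominator gives [Cu²⁺] = 1.1 × 10^-4 M.

1.1 × 10^-4 M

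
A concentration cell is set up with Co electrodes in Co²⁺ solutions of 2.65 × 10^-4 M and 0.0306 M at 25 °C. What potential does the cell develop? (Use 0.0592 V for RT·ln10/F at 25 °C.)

0.061 V

Both half-cells are Co²⁺/Co, so E°_cell = 0. The concentrated side is the cathode; the cell reaction moves Co²⁺ from high to low concentration with n = 2.
Q = [Co²⁺]_dilute/[Co²⁺]_conc = 2.65 × 10^-4/0.0306 = 0.00866.
E = 0 − (0.0592/2) log Q = −(0.0592/2)(-2.062) = 0.0610 V.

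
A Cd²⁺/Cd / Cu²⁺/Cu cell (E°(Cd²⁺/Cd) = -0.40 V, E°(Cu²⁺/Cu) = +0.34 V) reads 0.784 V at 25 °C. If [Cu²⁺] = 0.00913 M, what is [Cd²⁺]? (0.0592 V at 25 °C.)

3 × 10^-4 M

From the Nernst equation, log Q = n(E° − E)/0.0592 = 2(0.74 − 0.784)/0.0592 = -1.486, so Q = 0.0326.
With Q = [Cd²⁺]/[Cu²⁺] and the known concentrations, [Cd²⁺] in the numerator gives [Cd²⁺] = 3 × 10^-4 M.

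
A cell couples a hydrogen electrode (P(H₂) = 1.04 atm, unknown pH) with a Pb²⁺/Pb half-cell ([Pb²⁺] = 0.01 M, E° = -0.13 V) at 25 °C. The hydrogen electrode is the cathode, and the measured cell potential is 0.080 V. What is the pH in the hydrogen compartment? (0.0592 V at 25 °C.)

E°_cell = 0.13 V and n = 2.
log Q = n(E° − E)/0.0592 = 2×(0.13 − 0.080)/0.0592 = 1.689.
With Q = [Pb²⁺]·P(H₂) / [H⁺]^2, solving for [H⁺] gives log[H⁺] = -1.836, so pH = 1.84.

pH = 1.84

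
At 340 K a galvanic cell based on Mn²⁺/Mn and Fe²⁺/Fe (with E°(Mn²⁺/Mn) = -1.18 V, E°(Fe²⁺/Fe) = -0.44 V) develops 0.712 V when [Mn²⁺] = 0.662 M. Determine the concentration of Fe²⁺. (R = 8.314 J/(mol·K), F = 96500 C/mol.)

0.098 M

From the Nernst equation, ln Q = nF(E° − E)/RT = 2×96500×(0.74 − 0.712)/(8.314×340) = 1.912, so Q = 6.76.
With Q = [Mn²⁺]/[Fe²⁺] and the known concentrations, [Fe²⁺] in the denominator gives [Fe²⁺] = 0.098 M.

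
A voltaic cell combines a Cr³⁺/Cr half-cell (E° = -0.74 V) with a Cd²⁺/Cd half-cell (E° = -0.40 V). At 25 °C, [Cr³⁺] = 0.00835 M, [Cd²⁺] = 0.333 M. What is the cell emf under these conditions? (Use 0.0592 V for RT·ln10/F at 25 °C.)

The Cd²⁺/Cd couple has the higher reduction potential and acts as the cathode, so E°_cell = -0.40 − (-0.74) = 0.34 V.
Balancing electrons gives n = 6; the reaction quotient is Q = [Cr³⁺]^2/[Cd²⁺]^3 = 0.00189.
At 25 °C, E = E° − (0.0592/n) log Q = 0.34 − (0.0592/6)(-2.724) = 0.340 + 0.027 = 0.367 V.

0.367 V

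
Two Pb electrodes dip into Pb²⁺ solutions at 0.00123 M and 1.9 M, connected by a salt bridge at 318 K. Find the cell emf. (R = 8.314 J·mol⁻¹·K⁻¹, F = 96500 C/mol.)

0.10 V

Both half-cells are Pb²⁺/Pb, so E°_cell = 0. The concentrated side is the cathode; the cell reaction moves Pb²⁺ from high to low concentration with n = 2.
Q = [Pb²⁺]_dilute/[Pb²⁺]_conc = 0.00123/1.9 = 6.47 × 10^-4.
E = 0 − (RT/nF) ln Q = −((8.314×318)/(2×96500))(-7.343) = 0.1006 V.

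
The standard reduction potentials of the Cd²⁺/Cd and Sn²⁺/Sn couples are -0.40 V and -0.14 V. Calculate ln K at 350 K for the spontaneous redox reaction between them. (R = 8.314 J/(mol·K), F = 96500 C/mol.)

E°_cell = -0.14 − (-0.40) = 0.26 V, with n = 2 electrons transferred.
At equilibrium E = 0, so the Nernst equation gives ln K = nFE°/RT = (2)(96500)(0.26)/((8.314)(350)) = 17.24.

ln K = 17.2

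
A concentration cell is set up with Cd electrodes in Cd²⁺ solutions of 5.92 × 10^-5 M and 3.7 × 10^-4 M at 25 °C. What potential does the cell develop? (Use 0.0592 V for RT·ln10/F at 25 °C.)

Both half-cells are Cd²⁺/Cd, so E°_cell = 0. The concentrated side is the cathode; the cell reaction moves Cd²⁺ from high to low concentration with n = 2.
Q = [Cd²⁺]_dilute/[Cd²⁺]_conc = 5.92 × 10^-5/3.7 × 10^-4 = 0.160.
E = 0 − (0.0592/2) log Q = −(0.0592/2)(-0.796) = 0.0236 V.

0.024 V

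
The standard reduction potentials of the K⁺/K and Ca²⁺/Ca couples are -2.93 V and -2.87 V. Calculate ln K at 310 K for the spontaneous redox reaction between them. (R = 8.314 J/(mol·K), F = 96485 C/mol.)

ln K = 4.5

E°_cell = -2.87 − (-2.93) = 0.06 V, with n = 2 electrons transferred.
At equilibrium E = 0, so the Nernst equation gives ln K = nFE°/RT = (2)(96485)(0.06)/((8.314)(310)) = 4.49.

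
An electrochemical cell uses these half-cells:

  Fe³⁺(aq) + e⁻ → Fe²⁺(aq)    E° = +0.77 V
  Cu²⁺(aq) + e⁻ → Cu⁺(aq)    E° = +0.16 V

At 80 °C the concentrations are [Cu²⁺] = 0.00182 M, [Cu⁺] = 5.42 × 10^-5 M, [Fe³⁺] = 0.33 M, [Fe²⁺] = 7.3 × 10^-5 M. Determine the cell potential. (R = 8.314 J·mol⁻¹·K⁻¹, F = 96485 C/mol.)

0.759 V

The Fe³⁺/Fe²⁺ couple has the higher reduction potential and acts as the cathode, so E°_cell = +0.77 − (+0.16) = 0.61 V.
Balancing electrons gives n = 1; the reaction quotient is Q = [Cu²⁺]·[Fe²⁺]/([Cu⁺]·[Fe³⁺]) = 0.00743.
E = E° − (RT/nF) ln Q = 0.61 − (8.314×353)/(1×96485) × (-4.902) = 0.610 + 0.149 = 0.759 V.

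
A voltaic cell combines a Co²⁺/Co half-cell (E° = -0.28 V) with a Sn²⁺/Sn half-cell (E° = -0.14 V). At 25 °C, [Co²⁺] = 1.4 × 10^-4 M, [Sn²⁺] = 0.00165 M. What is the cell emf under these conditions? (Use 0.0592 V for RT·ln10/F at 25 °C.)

The Sn²⁺/Sn couple has the higher reduction potential and acts as the cathode, so E°_cell = -0.14 − (-0.28) = 0.14 V.
Balancing electrons gives n = 2; the reaction quotient is Q = [Co²⁺]/[Sn²⁺] = 0.0848.
At 25 °C, E = E° − (0.0592/n) log Q = 0.14 − (0.0592/2)(-1.071) = 0.140 + 0.032 = 0.172 V.

0.172 V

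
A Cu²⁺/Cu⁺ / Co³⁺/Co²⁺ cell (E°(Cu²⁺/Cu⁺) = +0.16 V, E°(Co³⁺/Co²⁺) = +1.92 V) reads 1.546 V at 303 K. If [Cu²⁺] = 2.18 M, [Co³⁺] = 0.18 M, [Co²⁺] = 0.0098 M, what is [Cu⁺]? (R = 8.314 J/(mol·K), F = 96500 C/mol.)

3.3 × 10^-5 M

From the Nernst equation, ln Q = nF(E° − E)/RT = 1×96500×(1.76 − 1.546)/(8.314×303) = 8.198, so Q = 3630.
With Q = [Cu²⁺]·[Co²⁺]/([Cu⁺]·[Co³⁺]) and the known concentrations, [Cu⁺] in the denominator gives [Cu⁺] = 3.3 × 10^-5 M.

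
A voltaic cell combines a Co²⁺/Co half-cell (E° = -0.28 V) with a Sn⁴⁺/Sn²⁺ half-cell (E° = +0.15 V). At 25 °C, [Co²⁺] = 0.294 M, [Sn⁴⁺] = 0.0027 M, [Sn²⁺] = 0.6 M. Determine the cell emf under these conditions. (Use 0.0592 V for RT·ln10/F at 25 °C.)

0.376 V

The Sn⁴⁺/Sn²⁺ couple has the higher reduction potential and acts as the cathode, so E°_cell = +0.15 − (-0.28) = 0.43 V.
Balancing electrons gives n = 2; the reaction quotient is Q = [Co²⁺]·[Sn²⁺]/[Sn⁴⁺] = 65.3.
At 25 °C, E = E° − (0.0592/n) log Q = 0.43 − (0.0592/2)(1.815) = 0.430 − 0.054 = 0.376 V.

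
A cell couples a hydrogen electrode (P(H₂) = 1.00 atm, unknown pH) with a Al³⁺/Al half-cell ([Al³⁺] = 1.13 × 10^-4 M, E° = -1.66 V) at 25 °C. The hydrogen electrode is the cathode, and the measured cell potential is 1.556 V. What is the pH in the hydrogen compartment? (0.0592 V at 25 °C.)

pH = 3.07

E°_cell = 1.66 V and n = 6.
log Q = n(E° − E)/0.0592 = 6×(1.66 − 1.556)/0.0592 = 10.541.
With Q = [Al³⁺]^2·P(H₂)^3 / [H⁺]^6, solving for [H⁺] gives log[H⁺] = -3.072, so pH = 3.07.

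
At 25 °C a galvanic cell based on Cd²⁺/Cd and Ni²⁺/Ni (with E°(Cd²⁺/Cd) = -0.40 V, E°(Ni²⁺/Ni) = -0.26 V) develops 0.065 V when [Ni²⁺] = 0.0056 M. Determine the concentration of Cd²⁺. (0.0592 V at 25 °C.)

1.9 M

From the Nernst equation, log Q = n(E° − E)/0.0592 = 2(0.14 − 0.065)/0.0592 = 2.534, so Q = 342.
With Q = [Cd²⁺]/[Ni²⁺] and the known concentrations, [Cd²⁺] in the numerator gives [Cd²⁺] = 1.9 M.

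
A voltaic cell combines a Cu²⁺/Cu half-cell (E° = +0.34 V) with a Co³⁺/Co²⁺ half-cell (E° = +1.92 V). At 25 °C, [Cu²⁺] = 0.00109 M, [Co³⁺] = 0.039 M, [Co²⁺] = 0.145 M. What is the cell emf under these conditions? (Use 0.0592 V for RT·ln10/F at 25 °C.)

The Co³⁺/Co²⁺ couple has the higher reduction potential and acts as the cathode, so E°_cell = +1.92 − (+0.34) = 1.58 V.
Balancing electrons gives n = 2; the reaction quotient is Q = [Cu²⁺]·[Co²⁺]^2/[Co³⁺]^2 = 0.0151.
At 25 °C, E = E° − (0.0592/n) log Q = 1.58 − (0.0592/2)(-1.822) = 1.580 + 0.054 = 1.634 V.

1.63 V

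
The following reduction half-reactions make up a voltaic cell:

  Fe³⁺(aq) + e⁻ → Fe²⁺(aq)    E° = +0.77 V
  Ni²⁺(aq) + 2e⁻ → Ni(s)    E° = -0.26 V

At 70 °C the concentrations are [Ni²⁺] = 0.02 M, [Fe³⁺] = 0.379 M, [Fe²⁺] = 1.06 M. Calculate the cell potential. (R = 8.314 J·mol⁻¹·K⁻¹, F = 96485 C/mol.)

The Fe³⁺/Fe²⁺ couple has the higher reduction potential and acts as the cathode, so E°_cell = +0.77 − (-0.26) = 1.03 V.
Balancing electrons gives n = 2; the reaction quotient is Q = [Ni²⁺]·[Fe²⁺]^2/[Fe³⁺]^2 = 0.156.
E = E° − (RT/nF) ln Q = 1.03 − (8.314×343)/(2×96485) × (-1.855) = 1.030 + 0.027 = 1.057 V.

1.06 V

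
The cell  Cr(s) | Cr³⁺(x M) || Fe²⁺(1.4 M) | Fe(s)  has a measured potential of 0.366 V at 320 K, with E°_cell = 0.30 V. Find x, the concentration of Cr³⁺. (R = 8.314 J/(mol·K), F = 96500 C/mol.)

0.0013 M

From the Nernst equation, ln Q = nF(E° − E)/RT = 6×96500×(0.30 − 0.366)/(8.314×320) = -14.364, so Q = 5.78 × 10^-7.
With Q = [Cr³⁺]^2/[Fe²⁺]^3 and the known concentrations, [Cr³⁺]^2 in the numerator gives [Cr³⁺] = 0.0013 M.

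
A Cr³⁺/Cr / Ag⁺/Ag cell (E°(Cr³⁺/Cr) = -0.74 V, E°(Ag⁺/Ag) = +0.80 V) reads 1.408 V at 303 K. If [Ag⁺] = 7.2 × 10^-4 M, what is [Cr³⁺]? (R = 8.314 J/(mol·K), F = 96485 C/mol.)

From the Nernst equation, ln Q = nF(E° − E)/RT = 3×96485×(1.54 − 1.408)/(8.314×303) = 15.167, so Q = 3.86 × 10^6.
With Q = [Cr³⁺]/[Ag⁺]^3 and the known concentrations, [Cr³⁺] in the numerator gives [Cr³⁺] = 0.0014 M.

0.0014 M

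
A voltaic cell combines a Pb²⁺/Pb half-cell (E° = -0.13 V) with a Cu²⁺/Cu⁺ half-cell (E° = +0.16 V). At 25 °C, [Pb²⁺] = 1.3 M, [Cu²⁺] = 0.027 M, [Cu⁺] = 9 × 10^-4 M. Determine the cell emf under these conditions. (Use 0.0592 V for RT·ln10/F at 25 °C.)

The Cu²⁺/Cu⁺ couple has the higher reduction potential and acts as the cathode, so E°_cell = +0.16 − (-0.13) = 0.29 V.
Balancing electrons gives n = 2; the reaction quotient is Q = [Pb²⁺]·[Cu⁺]^2/[Cu²⁺]^2 = 0.00144.
At 25 °C, E = E° − (0.0592/n) log Q = 0.29 − (0.0592/2)(-2.840) = 0.290 + 0.084 = 0.374 V.

0.374 V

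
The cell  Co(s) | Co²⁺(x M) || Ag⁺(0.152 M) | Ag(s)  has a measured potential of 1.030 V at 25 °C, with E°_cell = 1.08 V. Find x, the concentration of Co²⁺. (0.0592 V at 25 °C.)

1.1 M

From the Nernst equation, log Q = n(E° − E)/0.0592 = 2(1.08 − 1.030)/0.0592 = 1.689, so Q = 48.9.
With Q = [Co²⁺]/[Ag⁺]^2 and the known concentrations, [Co²⁺] in the numerator gives [Co²⁺] = 1.1 M.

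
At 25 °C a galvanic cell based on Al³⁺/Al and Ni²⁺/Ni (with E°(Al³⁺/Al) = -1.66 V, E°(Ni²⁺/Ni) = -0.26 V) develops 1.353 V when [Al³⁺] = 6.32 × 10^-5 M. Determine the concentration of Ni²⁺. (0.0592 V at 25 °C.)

From the Nernst equation, log Q = n(E° − E)/0.0592 = 6(1.40 − 1.353)/0.0592 = 4.764, so Q = 5.8 × 10^4.
With Q = [Al³⁺]^2/[Ni²⁺]^3 and the known concentrations, [Ni²⁺]^3 in the denominator gives [Ni²⁺] = 4.1 × 10^-5 M.

4.1 × 10^-5 M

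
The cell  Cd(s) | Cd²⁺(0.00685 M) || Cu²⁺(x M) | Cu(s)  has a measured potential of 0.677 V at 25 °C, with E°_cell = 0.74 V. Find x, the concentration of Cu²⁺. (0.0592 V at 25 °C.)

5.1 × 10^-5 M

From the Nernst equation, log Q = n(E° − E)/0.0592 = 2(0.74 − 0.677)/0.0592 = 2.128, so Q = 134.
With Q = [Cd²⁺]/[Cu²⁺] and the known concentrations, [Cu²⁺] in the denominator gives [Cu²⁺] = 5.1 × 10^-5 M.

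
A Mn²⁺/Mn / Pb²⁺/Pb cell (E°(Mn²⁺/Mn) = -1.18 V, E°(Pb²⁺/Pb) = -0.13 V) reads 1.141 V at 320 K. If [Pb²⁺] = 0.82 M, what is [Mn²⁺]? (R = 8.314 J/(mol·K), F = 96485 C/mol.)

From the Nernst equation, ln Q = nF(E° − E)/RT = 2×96485×(1.05 − 1.141)/(8.314×320) = -6.600, so Q = 0.00136.
With Q = [Mn²⁺]/[Pb²⁺] and the known concentrations, [Mn²⁺] in the numerator gives [Mn²⁺] = 0.0011 M.

0.0011 M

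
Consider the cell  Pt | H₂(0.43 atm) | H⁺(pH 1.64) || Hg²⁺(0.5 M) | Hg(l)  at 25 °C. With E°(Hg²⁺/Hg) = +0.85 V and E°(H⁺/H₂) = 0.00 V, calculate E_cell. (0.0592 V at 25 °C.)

0.93 V

The Hg²⁺/Hg couple is the cathode, so E°_cell = 0.85 V; n = 2.
[H⁺] = 10^(−1.64) = 0.023 M, and Q = [H⁺]^2 / ([Hg²⁺]·P(H₂)) = 0.00244.
E = E° − (0.0592/2) log Q = 0.85 − (0.0592/2)(-2.612) = 0.927 V.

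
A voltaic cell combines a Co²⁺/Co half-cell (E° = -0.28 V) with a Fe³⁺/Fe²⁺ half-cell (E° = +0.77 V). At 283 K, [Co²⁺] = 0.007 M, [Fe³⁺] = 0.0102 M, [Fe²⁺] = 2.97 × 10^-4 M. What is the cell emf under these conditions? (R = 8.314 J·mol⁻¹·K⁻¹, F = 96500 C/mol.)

The Fe³⁺/Fe²⁺ couple has the higher reduction potential and acts as the cathode, so E°_cell = +0.77 − (-0.28) = 1.05 V.
Balancing electrons gives n = 2; the reaction quotient is Q = [Co²⁺]·[Fe²⁺]^2/[Fe³⁺]^2 = 5.93 × 10^-6.
E = E° − (RT/nF) ln Q = 1.05 − (8.314×283)/(2×96500) × (-12.035) = 1.050 + 0.147 = 1.197 V.

1.20 V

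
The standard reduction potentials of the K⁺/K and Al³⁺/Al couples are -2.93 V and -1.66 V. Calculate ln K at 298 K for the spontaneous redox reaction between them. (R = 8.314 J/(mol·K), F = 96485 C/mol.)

E°_cell = -1.66 − (-2.93) = 1.27 V, with n = 3 electrons transferred.
At equilibrium E = 0, so the Nernst equation gives ln K = nFE°/RT = (3)(96485)(1.27)/((8.314)(298)) = 148.37.

ln K = 148.4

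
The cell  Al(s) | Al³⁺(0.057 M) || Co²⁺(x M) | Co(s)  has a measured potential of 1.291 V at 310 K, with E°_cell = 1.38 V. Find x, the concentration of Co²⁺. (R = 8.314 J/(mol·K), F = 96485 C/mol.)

From the Nernst equation, ln Q = nF(E° − E)/RT = 6×96485×(1.38 − 1.291)/(8.314×310) = 19.991, so Q = 4.81 × 10^8.
With Q = [Al³⁺]^2/[Co²⁺]^3 and the known concentrations, [Co²⁺]^3 in the denominator gives [Co²⁺] = 1.9 × 10^-4 M.

1.9 × 10^-4 M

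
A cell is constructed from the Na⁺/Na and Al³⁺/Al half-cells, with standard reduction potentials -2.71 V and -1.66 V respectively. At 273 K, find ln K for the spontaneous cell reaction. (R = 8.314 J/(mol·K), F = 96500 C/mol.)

ln K = 133.9

E°_cell = -1.66 − (-2.71) = 1.05 V, with n = 3 electrons transferred.
At equilibrium E = 0, so the Nernst equation gives ln K = nFE°/RT = (3)(96500)(1.05)/((8.314)(273)) = 133.93.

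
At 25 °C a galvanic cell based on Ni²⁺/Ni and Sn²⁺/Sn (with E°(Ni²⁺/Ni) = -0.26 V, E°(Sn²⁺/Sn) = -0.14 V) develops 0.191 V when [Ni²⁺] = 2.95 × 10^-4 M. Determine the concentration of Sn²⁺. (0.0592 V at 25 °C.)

0.074 M

From the Nernst equation, log Q = n(E° − E)/0.0592 = 2(0.12 − 0.191)/0.0592 = -2.399, so Q = 0.00399.
With Q = [Ni²⁺]/[Sn²⁺] and the known concentrations, [Sn²⁺] in the denominator gives [Sn²⁺] = 0.074 M.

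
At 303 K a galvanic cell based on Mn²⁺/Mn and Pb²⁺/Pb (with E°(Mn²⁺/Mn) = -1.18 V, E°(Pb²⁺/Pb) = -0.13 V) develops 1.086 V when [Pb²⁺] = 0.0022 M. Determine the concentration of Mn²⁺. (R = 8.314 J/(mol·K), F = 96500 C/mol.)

1.4 × 10^-4 M

From the Nernst equation, ln Q = nF(E° − E)/RT = 2×96500×(1.05 − 1.086)/(8.314×303) = -2.758, so Q = 0.0634.
With Q = [Mn²⁺]/[Pb²⁺] and the known concentrations, [Mn²⁺] in the numerator gives [Mn²⁺] = 1.4 × 10^-4 M.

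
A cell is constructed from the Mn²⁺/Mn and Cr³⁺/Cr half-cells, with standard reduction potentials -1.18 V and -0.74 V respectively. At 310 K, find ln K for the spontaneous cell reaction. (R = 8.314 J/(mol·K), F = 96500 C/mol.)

E°_cell = -0.74 − (-1.18) = 0.44 V, with n = 6 electrons transferred.
At equilibrium E = 0, so the Nernst equation gives ln K = nFE°/RT = (6)(96500)(0.44)/((8.314)(310)) = 98.85.

ln K = 98.8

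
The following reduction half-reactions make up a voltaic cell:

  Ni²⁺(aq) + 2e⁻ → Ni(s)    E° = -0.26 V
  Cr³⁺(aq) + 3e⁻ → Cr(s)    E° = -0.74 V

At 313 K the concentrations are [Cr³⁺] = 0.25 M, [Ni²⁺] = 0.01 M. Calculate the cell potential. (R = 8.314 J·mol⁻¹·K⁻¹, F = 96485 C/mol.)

The Ni²⁺/Ni couple has the higher reduction potential and acts as the cathode, so E°_cell = -0.26 − (-0.74) = 0.48 V.
Balancing electrons gives n = 6; the reaction quotient is Q = [Cr³⁺]^2/[Ni²⁺]^3 = 6.25 × 10^4.
E = E° − (RT/nF) ln Q = 0.48 − (8.314×313)/(6×96485) × (11.043) = 0.480 − 0.050 = 0.430 V.

0.430 V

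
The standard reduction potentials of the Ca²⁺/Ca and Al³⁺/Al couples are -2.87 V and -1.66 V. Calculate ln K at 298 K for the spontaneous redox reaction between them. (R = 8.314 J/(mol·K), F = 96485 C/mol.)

ln K = 282.7

E°_cell = -1.66 − (-2.87) = 1.21 V, with n = 6 electrons transferred.
At equilibrium E = 0, so the Nernst equation gives ln K = nFE°/RT = (6)(96485)(1.21)/((8.314)(298)) = 282.73.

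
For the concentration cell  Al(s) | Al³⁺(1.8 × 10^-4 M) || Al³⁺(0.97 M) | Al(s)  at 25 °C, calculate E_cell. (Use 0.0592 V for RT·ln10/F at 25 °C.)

0.074 V

Both half-cells are Al³⁺/Al, so E°_cell = 0. The concentrated side is the cathode; the cell reaction moves Al³⁺ from high to low concentration with n = 3.
Q = [Al³⁺]_dilute/[Al³⁺]_conc = 1.8 × 10^-4/0.97 = 1.86 × 10^-4.
E = 0 − (0.0592/3) log Q = −(0.0592/3)(-3.731) = 0.0736 V.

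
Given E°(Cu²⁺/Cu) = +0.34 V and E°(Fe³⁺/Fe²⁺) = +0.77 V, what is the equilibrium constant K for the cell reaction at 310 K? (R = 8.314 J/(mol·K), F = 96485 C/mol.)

9.6 × 10^13

E°_cell = +0.77 − (+0.34) = 0.43 V, with n = 2 electrons transferred.
At equilibrium E = 0, so the Nernst equation gives ln K = nFE°/RT = (2)(96485)(0.43)/((8.314)(310)) = 32.19.
K = e^32.19 = 9.6 × 10^13.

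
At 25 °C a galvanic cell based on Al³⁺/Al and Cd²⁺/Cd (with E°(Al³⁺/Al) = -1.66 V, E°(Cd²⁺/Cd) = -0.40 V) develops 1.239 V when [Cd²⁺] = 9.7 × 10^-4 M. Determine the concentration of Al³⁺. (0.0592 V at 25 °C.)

3.5 × 10^-4 M

From the Nernst equation, log Q = n(E° − E)/0.0592 = 6(1.26 − 1.239)/0.0592 = 2.128, so Q = 134.
With Q = [Al³⁺]^2/[Cd²⁺]^3 and the known concentrations, [Al³⁺]^2 in the numerator gives [Al³⁺] = 3.5 × 10^-4 M.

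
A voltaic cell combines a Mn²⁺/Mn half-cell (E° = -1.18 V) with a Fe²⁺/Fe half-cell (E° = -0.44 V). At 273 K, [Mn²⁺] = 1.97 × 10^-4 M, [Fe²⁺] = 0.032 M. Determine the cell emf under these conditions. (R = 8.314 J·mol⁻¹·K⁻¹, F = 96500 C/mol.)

0.800 V

The Fe²⁺/Fe couple has the higher reduction potential and acts as the cathode, so E°_cell = -0.44 − (-1.18) = 0.74 V.
Balancing electrons gives n = 2; the reaction quotient is Q = [Mn²⁺]/[Fe²⁺] = 0.00616.
E = E° − (RT/nF) ln Q = 0.74 − (8.314×273)/(2×96500) × (-5.090) = 0.740 + 0.060 = 0.800 V.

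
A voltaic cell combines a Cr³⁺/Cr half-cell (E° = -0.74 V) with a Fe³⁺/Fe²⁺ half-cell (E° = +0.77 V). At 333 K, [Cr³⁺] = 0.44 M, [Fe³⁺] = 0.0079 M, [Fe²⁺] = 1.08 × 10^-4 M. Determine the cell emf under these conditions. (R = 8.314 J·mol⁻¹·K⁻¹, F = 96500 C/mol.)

The Fe³⁺/Fe²⁺ couple has the higher reduction potential and acts as the cathode, so E°_cell = +0.77 − (-0.74) = 1.51 V.
Balancing electrons gives n = 3; the reaction quotient is Q = [Cr³⁺]·[Fe²⁺]^3/[Fe³⁺]^3 = 1.12 × 10^-6.
E = E° − (RT/nF) ln Q = 1.51 − (8.314×333)/(3×96500) × (-13.698) = 1.510 + 0.131 = 1.641 V.

1.64 V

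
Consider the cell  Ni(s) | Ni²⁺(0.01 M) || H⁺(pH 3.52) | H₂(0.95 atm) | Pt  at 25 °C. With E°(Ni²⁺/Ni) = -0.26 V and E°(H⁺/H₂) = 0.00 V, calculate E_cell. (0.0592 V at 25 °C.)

The hydrogen couple is the cathode, so E°_cell = 0.26 V; n = 2.
[H⁺] = 10^(−3.52) = 3 × 10^-4 M, and Q = [Ni²⁺]·P(H₂) / [H⁺]^2 = 1.04 × 10^5.
E = E° − (0.0592/2) log Q = 0.26 − (0.0592/2)(5.018) = 0.111 V.

0.11 V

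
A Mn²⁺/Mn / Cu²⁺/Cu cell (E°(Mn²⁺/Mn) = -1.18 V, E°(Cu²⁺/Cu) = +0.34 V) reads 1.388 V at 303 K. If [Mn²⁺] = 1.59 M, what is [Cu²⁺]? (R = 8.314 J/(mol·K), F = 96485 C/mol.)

6.5 × 10^-5 M

From the Nernst equation, ln Q = nF(E° − E)/RT = 2×96485×(1.52 − 1.388)/(8.314×303) = 10.111, so Q = 2.46 × 10^4.
With Q = [Mn²⁺]/[Cu²⁺] and the known concentrations, [Cu²⁺] in the denominator gives [Cu²⁺] = 6.5 × 10^-5 M.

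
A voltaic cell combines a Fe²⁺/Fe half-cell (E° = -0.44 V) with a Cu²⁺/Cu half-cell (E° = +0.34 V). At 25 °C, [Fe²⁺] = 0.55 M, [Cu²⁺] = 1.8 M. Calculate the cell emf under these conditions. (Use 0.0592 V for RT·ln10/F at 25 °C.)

0.795 V

The Cu²⁺/Cu couple has the higher reduction potential and acts as the cathode, so E°_cell = +0.34 − (-0.44) = 0.78 V.
Balancing electrons gives n = 2; the reaction quotient is Q = [Fe²⁺]/[Cu²⁺] = 0.306.
At 25 °C, E = E° − (0.0592/n) log Q = 0.78 − (0.0592/2)(-0.515) = 0.780 + 0.015 = 0.795 V.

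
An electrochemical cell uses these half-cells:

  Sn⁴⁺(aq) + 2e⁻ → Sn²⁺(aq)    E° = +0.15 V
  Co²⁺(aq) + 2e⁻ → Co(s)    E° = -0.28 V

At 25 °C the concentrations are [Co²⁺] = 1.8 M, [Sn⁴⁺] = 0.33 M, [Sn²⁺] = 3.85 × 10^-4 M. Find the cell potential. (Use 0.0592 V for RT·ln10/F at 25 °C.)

0.509 V

The Sn⁴⁺/Sn²⁺ couple has the higher reduction potential and acts as the cathode, so E°_cell = +0.15 − (-0.28) = 0.43 V.
Balancing electrons gives n = 2; the reaction quotient is Q = [Co²⁺]·[Sn²⁺]/[Sn⁴⁺] = 0.00210.
At 25 °C, E = E° − (0.0592/n) log Q = 0.43 − (0.0592/2)(-2.678) = 0.430 + 0.079 = 0.509 V.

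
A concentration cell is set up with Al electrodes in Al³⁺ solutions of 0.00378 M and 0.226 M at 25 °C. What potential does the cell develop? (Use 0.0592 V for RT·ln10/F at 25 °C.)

Both half-cells are Al³⁺/Al, so E°_cell = 0. The concentrated side is the cathode; the cell reaction moves Al³⁺ from high to low concentration with n = 3.
Q = [Al³⁺]_dilute/[Al³⁺]_conc = 0.00378/0.226 = 0.0167.
E = 0 − (0.0592/3) log Q = −(0.0592/3)(-1.777) = 0.0351 V.

0.035 V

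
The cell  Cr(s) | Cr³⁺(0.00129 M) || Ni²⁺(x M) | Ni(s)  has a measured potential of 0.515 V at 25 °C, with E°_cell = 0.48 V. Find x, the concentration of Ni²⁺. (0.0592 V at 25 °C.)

0.18 M

From the Nernst equation, log Q = n(E° − E)/0.0592 = 6(0.48 − 0.515)/0.0592 = -3.547, so Q = 2.84 × 10^-4.
With Q = [Cr³⁺]^2/[Ni²⁺]^3 and the known concentrations, [Ni²⁺]^3 in the denominator gives [Ni²⁺] = 0.18 M.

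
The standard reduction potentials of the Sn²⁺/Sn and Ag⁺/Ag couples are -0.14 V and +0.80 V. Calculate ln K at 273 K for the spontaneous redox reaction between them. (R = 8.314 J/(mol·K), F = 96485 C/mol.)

E°_cell = +0.80 − (-0.14) = 0.94 V, with n = 2 electrons transferred.
At equilibrium E = 0, so the Nernst equation gives ln K = nFE°/RT = (2)(96485)(0.94)/((8.314)(273)) = 79.92.

ln K = 79.9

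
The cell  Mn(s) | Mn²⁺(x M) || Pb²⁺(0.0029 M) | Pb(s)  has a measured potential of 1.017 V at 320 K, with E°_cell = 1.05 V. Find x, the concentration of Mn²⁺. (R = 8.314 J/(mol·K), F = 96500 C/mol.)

0.032 M

From the Nernst equation, ln Q = nF(E° − E)/RT = 2×96500×(1.05 − 1.017)/(8.314×320) = 2.394, so Q = 11.0.
With Q = [Mn²⁺]/[Pb²⁺] and the known concentrations, [Mn²⁺] in the numerator gives [Mn²⁺] = 0.032 M.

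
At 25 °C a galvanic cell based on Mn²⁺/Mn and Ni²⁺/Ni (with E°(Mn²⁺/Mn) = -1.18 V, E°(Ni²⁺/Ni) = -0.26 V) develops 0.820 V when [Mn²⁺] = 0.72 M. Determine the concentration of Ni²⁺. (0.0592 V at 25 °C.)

From the Nernst equation, log Q = n(E° − E)/0.0592 = 2(0.92 − 0.820)/0.0592 = 3.378, so Q = 2390.
With Q = [Mn²⁺]/[Ni²⁺] and the known concentrations, [Ni²⁺] in the denominator gives [Ni²⁺] = 3 × 10^-4 M.

3 × 10^-4 M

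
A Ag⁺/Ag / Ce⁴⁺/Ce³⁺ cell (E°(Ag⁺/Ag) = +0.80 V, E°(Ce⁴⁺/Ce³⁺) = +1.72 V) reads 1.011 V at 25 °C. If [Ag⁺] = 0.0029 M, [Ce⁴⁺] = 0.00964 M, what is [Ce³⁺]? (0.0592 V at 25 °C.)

0.096 M

From the Nernst equation, log Q = n(E° − E)/0.0592 = 1(0.92 − 1.011)/0.0592 = -1.537, so Q = 0.0290.
With Q = [Ag⁺]·[Ce³⁺]/[Ce⁴⁺] and the known concentrations, [Ce³⁺] in the numerator gives [Ce³⁺] = 0.096 M.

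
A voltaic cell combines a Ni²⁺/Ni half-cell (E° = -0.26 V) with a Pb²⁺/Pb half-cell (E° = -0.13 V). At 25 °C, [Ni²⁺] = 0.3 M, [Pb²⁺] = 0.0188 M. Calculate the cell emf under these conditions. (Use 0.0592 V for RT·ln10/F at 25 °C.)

0.094 V

The Pb²⁺/Pb couple has the higher reduction potential and acts as the cathode, so E°_cell = -0.13 − (-0.26) = 0.13 V.
Balancing electrons gives n = 2; the reaction quotient is Q = [Ni²⁺]/[Pb²⁺] = 16.0.
At 25 °C, E = E° − (0.0592/n) log Q = 0.13 − (0.0592/2)(1.203) = 0.130 − 0.036 = 0.094 V.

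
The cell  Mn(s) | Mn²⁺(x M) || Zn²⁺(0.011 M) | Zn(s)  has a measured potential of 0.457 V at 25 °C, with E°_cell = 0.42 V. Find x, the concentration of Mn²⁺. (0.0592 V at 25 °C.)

From the Nernst equation, log Q = n(E° − E)/0.0592 = 2(0.42 − 0.457)/0.0592 = -1.250, so Q = 0.0562.
With Q = [Mn²⁺]/[Zn²⁺] and the known concentrations, [Mn²⁺] in the numerator gives [Mn²⁺] = 6.2 × 10^-4 M.

6.2 × 10^-4 M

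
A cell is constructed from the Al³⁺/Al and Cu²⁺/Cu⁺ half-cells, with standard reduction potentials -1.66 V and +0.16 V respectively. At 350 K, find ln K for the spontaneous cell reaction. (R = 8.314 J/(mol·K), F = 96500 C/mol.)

E°_cell = +0.16 − (-1.66) = 1.82 V, with n = 3 electrons transferred.
At equilibrium E = 0, so the Nernst equation gives ln K = nFE°/RT = (3)(96500)(1.82)/((8.314)(350)) = 181.07.

ln K = 181.1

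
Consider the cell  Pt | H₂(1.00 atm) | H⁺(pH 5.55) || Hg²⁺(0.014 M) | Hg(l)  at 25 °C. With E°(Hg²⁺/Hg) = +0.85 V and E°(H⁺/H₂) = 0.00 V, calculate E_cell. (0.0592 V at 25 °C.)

1.12 V

The Hg²⁺/Hg couple is the cathode, so E°_cell = 0.85 V; n = 2.
[H⁺] = 10^(−5.55) = 2.8 × 10^-6 M, and Q = [H⁺]^2 / ([Hg²⁺]·P(H₂)) = 5.67 × 10^-10.
E = E° − (0.0592/2) log Q = 0.85 − (0.0592/2)(-9.246) = 1.124 V.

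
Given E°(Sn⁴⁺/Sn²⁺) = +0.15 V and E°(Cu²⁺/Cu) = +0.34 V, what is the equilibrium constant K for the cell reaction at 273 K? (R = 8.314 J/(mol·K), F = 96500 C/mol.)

E°_cell = +0.34 − (+0.15) = 0.19 V, with n = 2 electrons transferred.
At equilibrium E = 0, so the Nernst equation gives ln K = nFE°/RT = (2)(96500)(0.19)/((8.314)(273)) = 16.16.
K = e^16.16 = 1 × 10^7.

1 × 10^7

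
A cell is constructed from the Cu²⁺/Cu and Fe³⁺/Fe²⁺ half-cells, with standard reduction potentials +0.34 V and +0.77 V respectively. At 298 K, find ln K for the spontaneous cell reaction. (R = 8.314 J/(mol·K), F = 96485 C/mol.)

E°_cell = +0.77 − (+0.34) = 0.43 V, with n = 2 electrons transferred.
At equilibrium E = 0, so the Nernst equation gives ln K = nFE°/RT = (2)(96485)(0.43)/((8.314)(298)) = 33.49.

ln K = 33.5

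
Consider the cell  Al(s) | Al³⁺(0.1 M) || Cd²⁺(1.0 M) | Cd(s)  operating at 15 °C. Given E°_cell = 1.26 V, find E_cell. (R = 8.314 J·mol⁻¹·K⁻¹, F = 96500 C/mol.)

1.28 V

Balancing electrons gives n = 6; the reaction quotient is Q = [Al³⁺]^2/[Cd²⁺]^3 = 0.0100.
E = E° − (RT/nF) ln Q = 1.26 − (8.314×288)/(6×96500) × (-4.605) = 1.260 + 0.019 = 1.279 V.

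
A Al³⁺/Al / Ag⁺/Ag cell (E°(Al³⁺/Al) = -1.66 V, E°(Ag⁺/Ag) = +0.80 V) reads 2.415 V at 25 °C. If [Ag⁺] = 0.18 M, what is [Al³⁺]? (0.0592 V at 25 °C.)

1.1 M

From the Nernst equation, log Q = n(E° − E)/0.0592 = 3(2.46 − 2.415)/0.0592 = 2.280, so Q = 191.
With Q = [Al³⁺]/[Ag⁺]^3 and the known concentrations, [Al³⁺] in the numerator gives [Al³⁺] = 1.1 M.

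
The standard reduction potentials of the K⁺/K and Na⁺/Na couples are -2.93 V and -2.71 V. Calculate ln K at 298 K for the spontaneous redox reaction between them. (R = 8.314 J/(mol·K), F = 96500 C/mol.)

E°_cell = -2.71 − (-2.93) = 0.22 V, with n = 1 electron transferred.
At equilibrium E = 0, so the Nernst equation gives ln K = nFE°/RT = (1)(96500)(0.22)/((8.314)(298)) = 8.57.

ln K = 8.6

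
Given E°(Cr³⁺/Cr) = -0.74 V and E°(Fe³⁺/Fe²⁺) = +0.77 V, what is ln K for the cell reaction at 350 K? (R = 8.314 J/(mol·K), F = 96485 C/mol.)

ln K = 150.2

E°_cell = +0.77 − (-0.74) = 1.51 V, with n = 3 electrons transferred.
At equilibrium E = 0, so the Nernst equation gives ln K = nFE°/RT = (3)(96485)(1.51)/((8.314)(350)) = 150.20.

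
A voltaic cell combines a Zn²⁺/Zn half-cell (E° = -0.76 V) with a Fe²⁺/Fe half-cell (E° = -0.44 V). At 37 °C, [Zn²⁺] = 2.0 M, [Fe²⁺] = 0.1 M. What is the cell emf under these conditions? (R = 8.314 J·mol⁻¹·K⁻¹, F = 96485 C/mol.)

0.280 V

The Fe²⁺/Fe couple has the higher reduction potential and acts as the cathode, so E°_cell = -0.44 − (-0.76) = 0.32 V.
Balancing electrons gives n = 2; the reaction quotient is Q = [Zn²⁺]/[Fe²⁺] = 20.0.
E = E° − (RT/nF) ln Q = 0.32 − (8.314×310)/(2×96485) × (2.996) = 0.320 − 0.040 = 0.280 V.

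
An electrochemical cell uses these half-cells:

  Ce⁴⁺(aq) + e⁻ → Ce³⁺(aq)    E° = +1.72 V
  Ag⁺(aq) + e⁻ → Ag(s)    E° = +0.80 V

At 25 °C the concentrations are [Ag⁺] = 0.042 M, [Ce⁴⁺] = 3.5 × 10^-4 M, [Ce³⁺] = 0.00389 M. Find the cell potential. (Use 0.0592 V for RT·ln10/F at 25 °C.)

0.940 V

The Ce⁴⁺/Ce³⁺ couple has the higher reduction potential and acts as the cathode, so E°_cell = +1.72 − (+0.80) = 0.92 V.
Balancing electrons gives n = 1; the reaction quotient is Q = [Ag⁺]·[Ce³⁺]/[Ce⁴⁺] = 0.467.
At 25 °C, E = E° − (0.0592/n) log Q = 0.92 − (0.0592/1)(-0.331) = 0.920 + 0.020 = 0.940 V.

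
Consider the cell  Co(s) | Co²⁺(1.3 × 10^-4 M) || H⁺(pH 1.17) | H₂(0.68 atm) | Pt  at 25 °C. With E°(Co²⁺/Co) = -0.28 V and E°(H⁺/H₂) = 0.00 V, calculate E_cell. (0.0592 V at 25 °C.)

0.33 V

The hydrogen couple is the cathode, so E°_cell = 0.28 V; n = 2.
[H⁺] = 10^(−1.17) = 0.068 M, and Q = [Co²⁺]·P(H₂) / [H⁺]^2 = 0.0193.
E = E° − (0.0592/2) log Q = 0.28 − (0.0592/2)(-1.714) = 0.331 V.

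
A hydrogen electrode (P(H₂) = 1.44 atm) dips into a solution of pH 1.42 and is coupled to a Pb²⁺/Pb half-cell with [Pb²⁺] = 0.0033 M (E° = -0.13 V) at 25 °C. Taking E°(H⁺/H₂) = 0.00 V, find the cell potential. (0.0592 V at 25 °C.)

0.11 V

The hydrogen couple is the cathode, so E°_cell = 0.13 V; n = 2.
[H⁺] = 10^(−1.42) = 0.038 M, and Q = [Pb²⁺]·P(H₂) / [H⁺]^2 = 3.29.
E = E° − (0.0592/2) log Q = 0.13 − (0.0592/2)(0.517) = 0.115 V.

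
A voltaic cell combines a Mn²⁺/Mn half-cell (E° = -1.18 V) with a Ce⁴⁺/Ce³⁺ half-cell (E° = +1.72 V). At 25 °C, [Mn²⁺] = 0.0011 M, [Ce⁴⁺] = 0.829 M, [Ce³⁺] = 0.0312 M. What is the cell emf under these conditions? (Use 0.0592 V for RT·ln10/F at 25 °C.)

The Ce⁴⁺/Ce³⁺ couple has the higher reduction potential and acts as the cathode, so E°_cell = +1.72 − (-1.18) = 2.90 V.
Balancing electrons gives n = 2; the reaction quotient is Q = [Mn²⁺]·[Ce³⁺]^2/[Ce⁴⁺]^2 = 1.56 × 10^-6.
At 25 °C, E = E° − (0.0592/n) log Q = 2.90 − (0.0592/2)(-5.807) = 2.900 + 0.172 = 3.072 V.

3.07 V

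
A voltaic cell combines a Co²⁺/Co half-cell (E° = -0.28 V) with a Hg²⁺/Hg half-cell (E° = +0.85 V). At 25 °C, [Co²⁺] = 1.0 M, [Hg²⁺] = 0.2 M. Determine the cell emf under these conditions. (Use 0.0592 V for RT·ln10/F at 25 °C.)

1.11 V

The Hg²⁺/Hg couple has the higher reduction potential and acts as the cathode, so E°_cell = +0.85 − (-0.28) = 1.13 V.
Balancing electrons gives n = 2; the reaction quotient is Q = [Co²⁺]/[Hg²⁺] = 5.00.
At 25 °C, E = E° − (0.0592/n) log Q = 1.13 − (0.0592/2)(0.699) = 1.130 − 0.021 = 1.109 V.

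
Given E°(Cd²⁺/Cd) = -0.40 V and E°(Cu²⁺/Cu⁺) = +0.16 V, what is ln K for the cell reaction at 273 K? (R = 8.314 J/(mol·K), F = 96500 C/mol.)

ln K = 47.6

E°_cell = +0.16 − (-0.40) = 0.56 V, with n = 2 electrons transferred.
At equilibrium E = 0, so the Nernst equation gives ln K = nFE°/RT = (2)(96500)(0.56)/((8.314)(273)) = 47.62.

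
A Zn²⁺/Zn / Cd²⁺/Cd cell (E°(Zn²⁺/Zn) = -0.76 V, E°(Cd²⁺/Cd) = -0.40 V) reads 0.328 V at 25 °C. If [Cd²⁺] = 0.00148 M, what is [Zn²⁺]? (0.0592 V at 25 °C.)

From the Nernst equation, log Q = n(E° − E)/0.0592 = 2(0.36 − 0.328)/0.0592 = 1.081, so Q = 12.1.
With Q = [Zn²⁺]/[Cd²⁺] and the known concentrations, [Zn²⁺] in the numerator gives [Zn²⁺] = 0.018 M.

0.018 M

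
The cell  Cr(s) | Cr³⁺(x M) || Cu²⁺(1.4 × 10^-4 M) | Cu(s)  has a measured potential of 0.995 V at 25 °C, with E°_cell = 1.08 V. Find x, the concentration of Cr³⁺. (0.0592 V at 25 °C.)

0.034 M

From the Nernst equation, log Q = n(E° − E)/0.0592 = 6(1.08 − 0.995)/0.0592 = 8.615, so Q = 4.12 × 10^8.
With Q = [Cr³⁺]^2/[Cu²⁺]^3 and the known concentrations, [Cr³⁺]^2 in the numerator gives [Cr³⁺] = 0.034 M.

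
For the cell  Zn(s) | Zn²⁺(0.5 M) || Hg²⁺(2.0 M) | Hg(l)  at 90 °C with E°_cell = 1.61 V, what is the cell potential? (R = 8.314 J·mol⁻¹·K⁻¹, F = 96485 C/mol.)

1.63 V

Balancing electrons gives n = 2; the reaction quotient is Q = [Zn²⁺]/[Hg²⁺] = 0.250.
E = E° − (RT/nF) ln Q = 1.61 − (8.314×363)/(2×96485) × (-1.386) = 1.610 + 0.022 = 1.632 V.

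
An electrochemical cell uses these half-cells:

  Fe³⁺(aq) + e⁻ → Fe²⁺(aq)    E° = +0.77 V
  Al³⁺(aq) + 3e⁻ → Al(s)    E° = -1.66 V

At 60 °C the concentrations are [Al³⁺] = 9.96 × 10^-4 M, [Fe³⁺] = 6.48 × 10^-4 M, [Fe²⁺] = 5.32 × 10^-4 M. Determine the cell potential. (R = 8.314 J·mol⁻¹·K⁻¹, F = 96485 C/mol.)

2.50 V

The Fe³⁺/Fe²⁺ couple has the higher reduction potential and acts as the cathode, so E°_cell = +0.77 − (-1.66) = 2.43 V.
Balancing electrons gives n = 3; the reaction quotient is Q = [Al³⁺]·[Fe²⁺]^3/[Fe³⁺]^3 = 5.51 × 10^-4.
E = E° − (RT/nF) ln Q = 2.43 − (8.314×333)/(3×96485) × (-7.504) = 2.430 + 0.072 = 2.502 V.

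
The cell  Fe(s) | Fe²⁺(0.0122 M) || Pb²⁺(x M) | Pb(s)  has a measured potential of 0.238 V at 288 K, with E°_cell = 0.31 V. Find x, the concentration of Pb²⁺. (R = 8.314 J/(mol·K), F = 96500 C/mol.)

From the Nernst equation, ln Q = nF(E° − E)/RT = 2×96500×(0.31 − 0.238)/(8.314×288) = 5.803, so Q = 331.
With Q = [Fe²⁺]/[Pb²⁺] and the known concentrations, [Pb²⁺] in the denominator gives [Pb²⁺] = 3.7 × 10^-5 M.

3.7 × 10^-5 M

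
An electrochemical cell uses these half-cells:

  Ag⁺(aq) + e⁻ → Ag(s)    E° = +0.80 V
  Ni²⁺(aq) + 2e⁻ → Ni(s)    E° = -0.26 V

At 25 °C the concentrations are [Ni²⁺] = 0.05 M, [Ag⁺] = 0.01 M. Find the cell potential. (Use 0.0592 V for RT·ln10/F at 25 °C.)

0.980 V

The Ag⁺/Ag couple has the higher reduction potential and acts as the cathode, so E°_cell = +0.80 − (-0.26) = 1.06 V.
Balancing electrons gives n = 2; the reaction quotient is Q = [Ni²⁺]/[Ag⁺]^2 = 500.
At 25 °C, E = E° − (0.0592/n) log Q = 1.06 − (0.0592/2)(2.699) = 1.060 − 0.080 = 0.980 V.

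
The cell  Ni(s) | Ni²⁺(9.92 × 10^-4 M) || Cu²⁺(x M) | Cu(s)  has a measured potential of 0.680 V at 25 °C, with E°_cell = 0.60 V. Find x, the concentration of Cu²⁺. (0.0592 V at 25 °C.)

0.5 M

From the Nernst equation, log Q = n(E° − E)/0.0592 = 2(0.60 − 0.680)/0.0592 = -2.703, so Q = 0.00198.
With Q = [Ni²⁺]/[Cu²⁺] and the known concentrations, [Cu²⁺] in the denominator gives [Cu²⁺] = 0.5 M.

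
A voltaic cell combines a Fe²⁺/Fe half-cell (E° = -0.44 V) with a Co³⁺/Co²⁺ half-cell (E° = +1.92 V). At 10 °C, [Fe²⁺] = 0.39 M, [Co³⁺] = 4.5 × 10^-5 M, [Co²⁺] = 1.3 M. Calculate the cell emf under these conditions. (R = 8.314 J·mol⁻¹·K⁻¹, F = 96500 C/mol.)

2.12 V

The Co³⁺/Co²⁺ couple has the higher reduction potential and acts as the cathode, so E°_cell = +1.92 − (-0.44) = 2.36 V.
Balancing electrons gives n = 2; the reaction quotient is Q = [Fe²⁺]·[Co²⁺]^2/[Co³⁺]^2 = 3.25 × 10^8.
E = E° − (RT/nF) ln Q = 2.36 − (8.314×283)/(2×96500) × (19.601) = 2.360 − 0.239 = 2.121 V.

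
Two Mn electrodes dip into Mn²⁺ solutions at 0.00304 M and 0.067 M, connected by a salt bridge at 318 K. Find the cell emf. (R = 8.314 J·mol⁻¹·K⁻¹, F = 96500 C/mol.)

Both half-cells are Mn²⁺/Mn, so E°_cell = 0. The concentrated side is the cathode; the cell reaction moves Mn²⁺ from high to low concentration with n = 2.
Q = [Mn²⁺]_dilute/[Mn²⁺]_conc = 0.00304/0.067 = 0.0454.
E = 0 − (RT/nF) ln Q = −((8.314×318)/(2×96500))(-3.093) = 0.0424 V.

0.042 V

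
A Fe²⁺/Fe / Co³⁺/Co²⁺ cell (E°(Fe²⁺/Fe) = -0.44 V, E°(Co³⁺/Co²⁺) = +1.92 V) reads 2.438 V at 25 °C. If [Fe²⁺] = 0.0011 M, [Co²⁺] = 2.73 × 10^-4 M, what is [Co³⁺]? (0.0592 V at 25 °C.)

From the Nernst equation, log Q = n(E° − E)/0.0592 = 2(2.36 − 2.438)/0.0592 = -2.635, so Q = 0.00232.
With Q = [Fe²⁺]·[Co²⁺]^2/[Co³⁺]^2 and the known concentrations, [Co³⁺]^2 in the denominator gives [Co³⁺] = 1.9 × 10^-4 M.

1.9 × 10^-4 M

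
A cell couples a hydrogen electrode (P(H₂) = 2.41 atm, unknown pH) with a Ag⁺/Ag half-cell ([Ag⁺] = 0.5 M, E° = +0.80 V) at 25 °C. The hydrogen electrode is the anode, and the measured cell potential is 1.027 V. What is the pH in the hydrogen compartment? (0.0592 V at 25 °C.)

E°_cell = 0.80 V and n = 2.
log Q = n(E° − E)/0.0592 = 2×(0.80 − 1.027)/0.0592 = -7.669.
With Q = [H⁺]^2 / ([Ag⁺]^2·P(H₂)), solving for [H⁺] gives log[H⁺] = -3.944, so pH = 3.94.

pH = 3.94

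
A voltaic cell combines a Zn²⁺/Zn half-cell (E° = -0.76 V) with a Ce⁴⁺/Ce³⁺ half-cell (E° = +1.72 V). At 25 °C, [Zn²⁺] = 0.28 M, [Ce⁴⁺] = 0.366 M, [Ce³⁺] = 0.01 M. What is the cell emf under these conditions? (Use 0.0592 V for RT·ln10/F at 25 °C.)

The Ce⁴⁺/Ce³⁺ couple has the higher reduction potential and acts as the cathode, so E°_cell = +1.72 − (-0.76) = 2.48 V.
Balancing electrons gives n = 2; the reaction quotient is Q = [Zn²⁺]·[Ce³⁺]^2/[Ce⁴⁺]^2 = 2.09 × 10^-4.
At 25 °C, E = E° − (0.0592/n) log Q = 2.48 − (0.0592/2)(-3.680) = 2.480 + 0.109 = 2.589 V.

2.59 V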